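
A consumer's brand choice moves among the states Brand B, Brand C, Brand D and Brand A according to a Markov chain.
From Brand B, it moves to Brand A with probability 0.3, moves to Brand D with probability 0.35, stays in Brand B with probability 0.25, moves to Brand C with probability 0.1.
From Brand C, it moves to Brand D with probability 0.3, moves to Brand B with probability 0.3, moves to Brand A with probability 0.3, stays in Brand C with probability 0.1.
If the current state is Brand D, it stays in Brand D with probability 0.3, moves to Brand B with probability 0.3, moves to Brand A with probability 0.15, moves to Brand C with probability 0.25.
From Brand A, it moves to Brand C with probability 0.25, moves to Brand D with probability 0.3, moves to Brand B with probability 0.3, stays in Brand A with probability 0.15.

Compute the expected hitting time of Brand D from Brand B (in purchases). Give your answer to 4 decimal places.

Let t(s) be the expected number of purchases to first reach Brand D from state s, with t(Brand D) = 0. Conditioning on the first purchase:
t(Brand B) = 1 + 0.25·t(Brand B) + 0.1·t(Brand C) + 0.3·t(Brand A)
t(Brand C) = 1 + 0.3·t(Brand B) + 0.1·t(Brand C) + 0.3·t(Brand A)
t(Brand A) = 1 + 0.3·t(Brand B) + 0.25·t(Brand C) + 0.15·t(Brand A)
Solving: t(Brand B) = 3.0303, t(Brand C) = 3.1818, t(Brand A) = 3.1818.
Expected purchases from Brand B to Brand D: 3.0303.

3.0303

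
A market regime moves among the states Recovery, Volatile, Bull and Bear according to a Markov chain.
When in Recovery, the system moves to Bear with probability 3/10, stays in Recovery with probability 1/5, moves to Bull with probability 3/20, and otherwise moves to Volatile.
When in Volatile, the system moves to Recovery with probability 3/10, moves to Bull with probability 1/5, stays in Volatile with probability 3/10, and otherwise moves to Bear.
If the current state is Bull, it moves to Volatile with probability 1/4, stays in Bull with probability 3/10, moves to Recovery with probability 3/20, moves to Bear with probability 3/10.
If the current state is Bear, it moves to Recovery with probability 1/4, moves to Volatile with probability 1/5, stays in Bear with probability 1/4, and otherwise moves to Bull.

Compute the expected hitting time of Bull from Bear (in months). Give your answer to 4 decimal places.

4.2373

Let t(s) be the expected number of months to first reach Bull from state s, with t(Bull) = 0. Conditioning on the first month:
t(Recovery) = 1 + 0.2·t(Recovery) + 0.35·t(Volatile) + 0.3·t(Bear)
t(Volatile) = 1 + 0.3·t(Recovery) + 0.3·t(Volatile) + 0.2·t(Bear)
t(Bear) = 1 + 0.25·t(Recovery) + 0.2·t(Volatile) + 0.25·t(Bear)
Solving: t(Recovery) = 4.9153, t(Volatile) = 4.7458, t(Bear) = 4.2373.
Expected months from Bear to Bull: 4.2373.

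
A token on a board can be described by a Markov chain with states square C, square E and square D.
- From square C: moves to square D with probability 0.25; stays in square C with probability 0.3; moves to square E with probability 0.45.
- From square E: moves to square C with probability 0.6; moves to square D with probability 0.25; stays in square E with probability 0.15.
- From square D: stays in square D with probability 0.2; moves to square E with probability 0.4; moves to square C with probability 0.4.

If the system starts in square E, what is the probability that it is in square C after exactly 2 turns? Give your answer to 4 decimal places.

0.3700

Sum over the intermediate state after 1 turn:
P = P(square E→square C)·P(square C→square C) + P(square E→square E)·P(square E→square C) + P(square E→square D)·P(square D→square C)
  = 0.6×0.3 + 0.15×0.6 + 0.25×0.4
  = 0.1800 + 0.0900 + 0.1000 = 0.3700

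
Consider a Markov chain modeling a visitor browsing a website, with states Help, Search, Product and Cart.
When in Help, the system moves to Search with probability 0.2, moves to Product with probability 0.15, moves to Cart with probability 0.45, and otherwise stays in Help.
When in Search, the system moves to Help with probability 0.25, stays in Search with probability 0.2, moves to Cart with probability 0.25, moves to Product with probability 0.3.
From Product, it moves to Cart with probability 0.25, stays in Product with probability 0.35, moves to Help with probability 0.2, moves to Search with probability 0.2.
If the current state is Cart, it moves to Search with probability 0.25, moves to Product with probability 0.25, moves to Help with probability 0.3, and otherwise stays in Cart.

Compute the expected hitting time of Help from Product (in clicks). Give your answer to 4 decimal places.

4.2661

Let t(s) be the expected number of clicks to first reach Help from state s, with t(Help) = 0. Conditioning on the first click:
t(Search) = 1 + 0.2·t(Search) + 0.3·t(Product) + 0.25·t(Cart)
t(Product) = 1 + 0.2·t(Search) + 0.35·t(Product) + 0.25·t(Cart)
t(Cart) = 1 + 0.25·t(Search) + 0.25·t(Product) + 0.2·t(Cart)
Solving: t(Search) = 4.0528, t(Product) = 4.2661, t(Cart) = 3.8497.
Expected clicks from Product to Help: 4.2661.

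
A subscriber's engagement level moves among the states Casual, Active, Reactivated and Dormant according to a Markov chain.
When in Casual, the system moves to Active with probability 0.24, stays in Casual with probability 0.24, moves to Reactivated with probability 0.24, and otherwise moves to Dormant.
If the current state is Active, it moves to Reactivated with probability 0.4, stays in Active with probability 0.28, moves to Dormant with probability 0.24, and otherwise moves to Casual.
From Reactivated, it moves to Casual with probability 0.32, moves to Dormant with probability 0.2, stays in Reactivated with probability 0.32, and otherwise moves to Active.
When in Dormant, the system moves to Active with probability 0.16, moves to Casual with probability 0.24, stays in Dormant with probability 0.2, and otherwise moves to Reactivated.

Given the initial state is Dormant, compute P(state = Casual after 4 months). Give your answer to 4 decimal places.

Propagate the distribution vector 4 months from Dormant.
After 0 months: (0.0000, 0.0000, 0.0000, 1.0000)
After 1 month: (0.2400, 0.1600, 0.4000, 0.2000)
After 2 months: (0.2464, 0.1984, 0.3296, 0.2256)
After 3 months: (0.2346, 0.2035, 0.3342, 0.2276)
After 4 months: (0.2342, 0.2032, 0.3357, 0.2269)
P(in Casual after 4 months) = 0.2342

0.2342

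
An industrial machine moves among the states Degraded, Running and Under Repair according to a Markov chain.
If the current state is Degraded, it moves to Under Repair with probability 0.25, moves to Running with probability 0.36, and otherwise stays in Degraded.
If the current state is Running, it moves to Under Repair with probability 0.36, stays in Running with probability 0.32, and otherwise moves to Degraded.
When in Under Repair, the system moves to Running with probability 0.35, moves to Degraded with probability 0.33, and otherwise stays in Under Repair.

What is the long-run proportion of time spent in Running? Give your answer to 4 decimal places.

0.3432

Let the stationary distribution be π with π = πP and π_1 + π_2 + π_3 = 1.
π_1 = 0.39·π_1 + 0.32·π_2 + 0.33·π_3
π_2 = 0.36·π_1 + 0.32·π_2 + 0.35·π_3
Solving with the normalization constraint gives π = (0.3474, 0.3432, 0.3094).
So the stationary probability of Running is 0.3432.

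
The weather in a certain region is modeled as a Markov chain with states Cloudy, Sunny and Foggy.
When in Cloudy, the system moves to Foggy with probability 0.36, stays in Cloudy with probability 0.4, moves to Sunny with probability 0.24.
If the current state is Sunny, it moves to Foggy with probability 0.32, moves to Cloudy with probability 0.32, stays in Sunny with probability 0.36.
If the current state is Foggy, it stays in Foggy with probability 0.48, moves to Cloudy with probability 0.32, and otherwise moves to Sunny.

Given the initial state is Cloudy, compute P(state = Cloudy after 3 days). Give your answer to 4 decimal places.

0.3482

Propagate the distribution vector 3 days from Cloudy.
After 0 days: (1.0000, 0.0000, 0.0000)
After 1 day: (0.4000, 0.2400, 0.3600)
After 2 days: (0.3520, 0.2544, 0.3936)
After 3 days: (0.3482, 0.2548, 0.3971)
P(in Cloudy after 3 days) = 0.3482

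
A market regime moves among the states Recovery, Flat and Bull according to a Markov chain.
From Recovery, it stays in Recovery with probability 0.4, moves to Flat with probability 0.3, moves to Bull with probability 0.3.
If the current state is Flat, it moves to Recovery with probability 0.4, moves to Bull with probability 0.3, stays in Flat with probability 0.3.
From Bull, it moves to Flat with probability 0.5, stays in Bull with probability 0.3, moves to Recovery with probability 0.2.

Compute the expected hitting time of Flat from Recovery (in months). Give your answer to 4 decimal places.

Let t(s) be the expected number of months to first reach Flat from state s, with t(Flat) = 0. Conditioning on the first month:
t(Recovery) = 1 + 0.4·t(Recovery) + 0.3·t(Bull)
t(Bull) = 1 + 0.2·t(Recovery) + 0.3·t(Bull)
Solving: t(Recovery) = 2.7778, t(Bull) = 2.2222.
Expected months from Recovery to Flat: 2.7778.

2.7778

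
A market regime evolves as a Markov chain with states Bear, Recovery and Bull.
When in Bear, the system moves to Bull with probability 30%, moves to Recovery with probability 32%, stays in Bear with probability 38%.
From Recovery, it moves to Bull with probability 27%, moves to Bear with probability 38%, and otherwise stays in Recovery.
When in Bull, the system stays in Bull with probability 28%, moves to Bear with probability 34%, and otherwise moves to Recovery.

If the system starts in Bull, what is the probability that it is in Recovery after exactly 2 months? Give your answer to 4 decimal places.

Sum over the intermediate state after 1 month:
P = P(Bull→Bear)·P(Bear→Recovery) + P(Bull→Recovery)·P(Recovery→Recovery) + P(Bull→Bull)·P(Bull→Recovery)
  = 0.34×0.32 + 0.38×0.35 + 0.28×0.38
  = 0.1088 + 0.1330 + 0.1064 = 0.3482

0.3482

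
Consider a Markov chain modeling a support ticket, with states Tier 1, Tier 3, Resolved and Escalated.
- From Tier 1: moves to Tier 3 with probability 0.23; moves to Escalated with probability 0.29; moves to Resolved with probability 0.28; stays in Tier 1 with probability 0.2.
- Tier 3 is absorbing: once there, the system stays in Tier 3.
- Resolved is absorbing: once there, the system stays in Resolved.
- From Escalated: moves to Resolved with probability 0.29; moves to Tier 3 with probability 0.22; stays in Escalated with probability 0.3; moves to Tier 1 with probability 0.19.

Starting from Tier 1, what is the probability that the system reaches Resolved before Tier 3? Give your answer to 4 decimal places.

0.5548

Let h(s) be the probability of absorption at Resolved starting from transient state s. Then h(Resolved) = 1 and h(Tier 3) = 0. By first-step analysis:
h(Tier 1) = 0.2·h(Tier 1) + 0.23·0 + 0.28·1 + 0.29·h(Escalated)
h(Escalated) = 0.19·h(Tier 1) + 0.22·0 + 0.29·1 + 0.3·h(Escalated)
Solving: h(Tier 1) = 0.5548, h(Escalated) = 0.5649.
Starting from Tier 1, the probability is 0.5548.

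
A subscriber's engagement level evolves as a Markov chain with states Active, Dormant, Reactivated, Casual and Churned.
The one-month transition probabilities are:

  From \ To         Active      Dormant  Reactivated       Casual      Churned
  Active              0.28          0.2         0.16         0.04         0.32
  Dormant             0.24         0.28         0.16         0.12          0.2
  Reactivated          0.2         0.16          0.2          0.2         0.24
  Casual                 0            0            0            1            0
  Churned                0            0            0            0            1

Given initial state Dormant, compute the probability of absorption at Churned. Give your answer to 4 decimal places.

0.6743

Let h(s) be the probability of absorption at Churned starting from transient state s. Then h(Churned) = 1 and h(Casual) = 0. By first-step analysis:
h(Active) = 0.28·h(Active) + 0.2·h(Dormant) + 0.16·h(Reactivated) + 0.04·0 + 0.32·1
h(Dormant) = 0.24·h(Active) + 0.28·h(Dormant) + 0.16·h(Reactivated) + 0.12·0 + 0.2·1
h(Reactivated) = 0.2·h(Active) + 0.16·h(Dormant) + 0.2·h(Reactivated) + 0.2·0 + 0.24·1
Solving: h(Active) = 0.7712, h(Dormant) = 0.6743, h(Reactivated) = 0.6277.
Starting from Dormant, the probability is 0.6743.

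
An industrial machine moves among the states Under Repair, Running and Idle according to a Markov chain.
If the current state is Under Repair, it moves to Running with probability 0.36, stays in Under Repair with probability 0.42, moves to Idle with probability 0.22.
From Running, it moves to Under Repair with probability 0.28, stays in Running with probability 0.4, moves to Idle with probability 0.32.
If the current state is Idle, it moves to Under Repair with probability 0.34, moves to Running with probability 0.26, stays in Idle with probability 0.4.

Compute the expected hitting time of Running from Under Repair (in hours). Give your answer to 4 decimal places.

3.0015

Let t(s) be the expected number of hours to first reach Running from state s, with t(Running) = 0. Conditioning on the first hour:
t(Under Repair) = 1 + 0.42·t(Under Repair) + 0.22·t(Idle)
t(Idle) = 1 + 0.34·t(Under Repair) + 0.4·t(Idle)
Solving: t(Under Repair) = 3.0015, t(Idle) = 3.3675.
Expected hours from Under Repair to Running: 3.0015.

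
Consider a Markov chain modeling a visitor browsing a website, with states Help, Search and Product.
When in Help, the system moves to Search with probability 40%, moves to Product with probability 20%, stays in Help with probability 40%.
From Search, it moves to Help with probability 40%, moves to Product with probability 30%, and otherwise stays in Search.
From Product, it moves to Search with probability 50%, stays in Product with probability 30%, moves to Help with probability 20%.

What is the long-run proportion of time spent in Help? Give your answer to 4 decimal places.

Let the stationary distribution be π with π = πP and π_1 + π_2 + π_3 = 1.
π_1 = 0.4·π_1 + 0.4·π_2 + 0.2·π_3
π_2 = 0.4·π_1 + 0.3·π_2 + 0.5·π_3
Solving with the normalization constraint gives π = (0.3469, 0.3878, 0.2653).
So the stationary probability of Help is 0.3469.

0.3469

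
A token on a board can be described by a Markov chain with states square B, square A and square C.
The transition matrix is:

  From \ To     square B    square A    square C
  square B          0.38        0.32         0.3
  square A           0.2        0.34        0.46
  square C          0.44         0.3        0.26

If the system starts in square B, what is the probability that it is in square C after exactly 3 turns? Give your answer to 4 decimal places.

0.3377

Propagate the distribution vector 3 turns from square B.
After 0 turns: (1.0000, 0.0000, 0.0000)
After 1 turn: (0.3800, 0.3200, 0.3000)
After 2 turns: (0.3404, 0.3204, 0.3392)
After 3 turns: (0.3427, 0.3196, 0.3377)
P(in square C after 3 turns) = 0.3377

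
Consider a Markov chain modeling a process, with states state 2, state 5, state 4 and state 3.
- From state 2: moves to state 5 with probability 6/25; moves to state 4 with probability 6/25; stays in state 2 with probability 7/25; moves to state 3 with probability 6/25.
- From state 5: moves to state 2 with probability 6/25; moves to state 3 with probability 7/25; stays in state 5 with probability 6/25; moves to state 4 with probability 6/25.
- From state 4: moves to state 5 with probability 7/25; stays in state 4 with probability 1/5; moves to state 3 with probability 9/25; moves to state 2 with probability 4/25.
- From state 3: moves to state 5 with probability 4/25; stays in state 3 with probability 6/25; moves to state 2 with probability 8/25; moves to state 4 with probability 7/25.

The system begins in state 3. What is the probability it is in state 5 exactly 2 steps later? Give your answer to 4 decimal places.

Propagate the distribution vector 2 steps from state 3.
After 0 steps: (0.0000, 0.0000, 0.0000, 1.0000)
After 1 step: (0.3200, 0.1600, 0.2800, 0.2400)
After 2 steps: (0.2496, 0.2320, 0.2384, 0.2800)
P(in state 5 after 2 steps) = 0.2320

0.2320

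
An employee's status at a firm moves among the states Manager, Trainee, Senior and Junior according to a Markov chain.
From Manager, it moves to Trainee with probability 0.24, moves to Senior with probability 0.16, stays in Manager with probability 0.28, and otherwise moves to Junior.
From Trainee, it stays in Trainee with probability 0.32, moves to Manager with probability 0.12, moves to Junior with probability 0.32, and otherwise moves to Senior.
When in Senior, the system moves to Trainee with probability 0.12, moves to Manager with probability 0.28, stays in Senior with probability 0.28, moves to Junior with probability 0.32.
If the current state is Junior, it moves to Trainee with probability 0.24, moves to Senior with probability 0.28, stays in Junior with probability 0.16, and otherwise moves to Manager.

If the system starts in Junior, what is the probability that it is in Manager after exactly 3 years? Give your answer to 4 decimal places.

Propagate the distribution vector 3 years from Junior.
After 0 years: (0.0000, 0.0000, 0.0000, 1.0000)
After 1 year: (0.3200, 0.2400, 0.2800, 0.1600)
After 2 years: (0.2480, 0.2256, 0.2320, 0.2944)
After 3 years: (0.2557, 0.2302, 0.2412, 0.2729)
P(in Manager after 3 years) = 0.2557

0.2557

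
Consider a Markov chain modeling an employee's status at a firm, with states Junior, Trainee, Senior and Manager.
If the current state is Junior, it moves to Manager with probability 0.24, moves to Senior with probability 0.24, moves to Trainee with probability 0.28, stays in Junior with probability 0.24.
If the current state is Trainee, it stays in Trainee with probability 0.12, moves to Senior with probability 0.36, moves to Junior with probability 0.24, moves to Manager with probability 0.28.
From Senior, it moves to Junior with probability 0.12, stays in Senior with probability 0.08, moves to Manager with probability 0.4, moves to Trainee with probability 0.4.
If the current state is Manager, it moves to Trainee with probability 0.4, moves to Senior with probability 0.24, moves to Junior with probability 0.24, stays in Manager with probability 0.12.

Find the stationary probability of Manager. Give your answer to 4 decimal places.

Let the stationary distribution be π with π = πP and π_1 + π_2 + π_3 + π_4 = 1.
π_1 = 0.24·π_1 + 0.24·π_2 + 0.12·π_3 + 0.24·π_4
π_2 = 0.28·π_1 + 0.12·π_2 + 0.4·π_3 + 0.4·π_4
π_3 = 0.24·π_1 + 0.36·π_2 + 0.08·π_3 + 0.24·π_4
Solving with the normalization constraint gives π = (0.2115, 0.2927, 0.2372, 0.2586).
So the stationary probability of Manager is 0.2586.

0.2586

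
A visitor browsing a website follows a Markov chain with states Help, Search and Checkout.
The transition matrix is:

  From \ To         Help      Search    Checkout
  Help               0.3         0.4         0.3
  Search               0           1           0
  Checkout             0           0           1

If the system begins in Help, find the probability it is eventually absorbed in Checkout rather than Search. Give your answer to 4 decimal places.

0.4286

Let h(s) be the probability of absorption at Checkout starting from transient state s. Then h(Checkout) = 1 and h(Search) = 0. By first-step analysis:
h(Help) = 0.3·h(Help) + 0.4·0 + 0.3·1
Solving: h(Help) = 0.4286.
Starting from Help, the probability is 0.4286.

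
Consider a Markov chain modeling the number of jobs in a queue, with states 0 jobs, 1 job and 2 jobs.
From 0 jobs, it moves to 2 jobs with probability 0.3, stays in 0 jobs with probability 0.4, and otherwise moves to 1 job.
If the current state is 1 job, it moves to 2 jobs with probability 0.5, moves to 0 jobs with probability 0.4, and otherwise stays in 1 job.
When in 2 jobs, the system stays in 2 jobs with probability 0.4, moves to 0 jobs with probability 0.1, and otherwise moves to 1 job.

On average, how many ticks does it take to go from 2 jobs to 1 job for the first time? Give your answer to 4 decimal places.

2.1212

Let t(s) be the expected number of ticks to first reach 1 job from state s, with t(1 job) = 0. Conditioning on the first tick:
t(0 jobs) = 1 + 0.4·t(0 jobs) + 0.3·t(2 jobs)
t(2 jobs) = 1 + 0.1·t(0 jobs) + 0.4·t(2 jobs)
Solving: t(0 jobs) = 2.7273, t(2 jobs) = 2.1212.
Expected ticks from 2 jobs to 1 job: 2.1212.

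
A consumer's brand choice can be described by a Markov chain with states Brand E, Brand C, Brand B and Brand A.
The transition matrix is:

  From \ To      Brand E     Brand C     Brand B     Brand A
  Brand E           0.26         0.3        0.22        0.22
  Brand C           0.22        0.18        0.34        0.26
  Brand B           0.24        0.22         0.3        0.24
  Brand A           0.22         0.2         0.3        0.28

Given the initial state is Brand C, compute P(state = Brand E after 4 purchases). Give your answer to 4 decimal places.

0.2352

Propagate the distribution vector 4 purchases from Brand C.
After 0 purchases: (0.0000, 1.0000, 0.0000, 0.0000)
After 1 purchase: (0.2200, 0.1800, 0.3400, 0.2600)
After 2 purchases: (0.2356, 0.2252, 0.2896, 0.2496)
After 3 purchases: (0.2352, 0.2248, 0.2902, 0.2498)
After 4 purchases: (0.2352, 0.2248, 0.2902, 0.2498)
P(in Brand E after 4 purchases) = 0.2352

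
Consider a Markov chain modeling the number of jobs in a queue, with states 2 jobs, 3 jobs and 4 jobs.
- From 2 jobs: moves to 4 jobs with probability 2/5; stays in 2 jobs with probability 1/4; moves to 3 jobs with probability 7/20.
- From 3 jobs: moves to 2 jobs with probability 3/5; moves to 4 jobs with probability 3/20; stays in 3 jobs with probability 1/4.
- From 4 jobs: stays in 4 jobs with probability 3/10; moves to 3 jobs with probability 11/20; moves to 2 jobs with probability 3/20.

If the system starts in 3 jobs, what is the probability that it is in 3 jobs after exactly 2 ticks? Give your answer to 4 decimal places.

0.3550

Sum over the intermediate state after 1 tick:
P = P(3 jobs→2 jobs)·P(2 jobs→3 jobs) + P(3 jobs→3 jobs)·P(3 jobs→3 jobs) + P(3 jobs→4 jobs)·P(4 jobs→3 jobs)
  = 0.6×0.35 + 0.25×0.25 + 0.15×0.55
  = 0.2100 + 0.0625 + 0.0825 = 0.3550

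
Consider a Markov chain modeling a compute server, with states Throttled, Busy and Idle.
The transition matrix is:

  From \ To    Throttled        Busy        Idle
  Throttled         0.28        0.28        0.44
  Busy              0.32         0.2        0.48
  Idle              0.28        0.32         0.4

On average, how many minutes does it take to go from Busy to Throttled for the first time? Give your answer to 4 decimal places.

3.3088

Let t(s) be the expected number of minutes to first reach Throttled from state s, with t(Throttled) = 0. Conditioning on the first minute:
t(Busy) = 1 + 0.2·t(Busy) + 0.48·t(Idle)
t(Idle) = 1 + 0.32·t(Busy) + 0.4·t(Idle)
Solving: t(Busy) = 3.3088, t(Idle) = 3.4314.
Expected minutes from Busy to Throttled: 3.3088.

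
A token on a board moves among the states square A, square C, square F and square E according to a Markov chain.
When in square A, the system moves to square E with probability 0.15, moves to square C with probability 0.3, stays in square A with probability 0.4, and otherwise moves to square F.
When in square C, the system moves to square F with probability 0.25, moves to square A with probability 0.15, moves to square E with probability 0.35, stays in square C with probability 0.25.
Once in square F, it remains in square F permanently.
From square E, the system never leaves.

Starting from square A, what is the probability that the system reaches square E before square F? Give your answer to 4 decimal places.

Let h(s) be the probability of absorption at square E starting from transient state s. Then h(square E) = 1 and h(square F) = 0. By first-step analysis:
h(square A) = 0.4·h(square A) + 0.3·h(square C) + 0.15·0 + 0.15·1
h(square C) = 0.15·h(square A) + 0.25·h(square C) + 0.25·0 + 0.35·1
Solving: h(square A) = 0.5370, h(square C) = 0.5741.
Starting from square A, the probability is 0.5370.

0.5370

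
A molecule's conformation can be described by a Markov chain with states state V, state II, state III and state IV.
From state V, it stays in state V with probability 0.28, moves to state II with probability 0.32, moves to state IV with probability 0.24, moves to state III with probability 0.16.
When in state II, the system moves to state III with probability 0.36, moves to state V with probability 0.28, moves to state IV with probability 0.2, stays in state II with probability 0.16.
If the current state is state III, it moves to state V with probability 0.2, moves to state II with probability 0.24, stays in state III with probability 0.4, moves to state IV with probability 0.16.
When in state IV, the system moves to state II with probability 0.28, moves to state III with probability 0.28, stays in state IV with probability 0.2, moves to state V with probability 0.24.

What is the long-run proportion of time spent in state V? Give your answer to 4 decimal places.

Let the stationary distribution be π with π = πP and π_1 + π_2 + π_3 + π_4 = 1.
π_1 = 0.28·π_1 + 0.28·π_2 + 0.2·π_3 + 0.24·π_4
π_2 = 0.32·π_1 + 0.16·π_2 + 0.24·π_3 + 0.28·π_4
π_3 = 0.16·π_1 + 0.36·π_2 + 0.4·π_3 + 0.28·π_4
Solving with the normalization constraint gives π = (0.2475, 0.2479, 0.3070, 0.1976).
So the stationary probability of state V is 0.2475.

0.2475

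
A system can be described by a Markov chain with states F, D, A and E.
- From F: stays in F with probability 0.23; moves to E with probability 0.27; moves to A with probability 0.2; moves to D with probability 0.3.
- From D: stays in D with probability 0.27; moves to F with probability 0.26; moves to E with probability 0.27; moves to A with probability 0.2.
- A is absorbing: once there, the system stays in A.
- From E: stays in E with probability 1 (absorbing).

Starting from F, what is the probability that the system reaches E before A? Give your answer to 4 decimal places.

0.5745

Let h(s) be the probability of absorption at E starting from transient state s. Then h(E) = 1 and h(A) = 0. By first-step analysis:
h(F) = 0.23·h(F) + 0.3·h(D) + 0.2·0 + 0.27·1
h(D) = 0.26·h(F) + 0.27·h(D) + 0.2·0 + 0.27·1
Solving: h(F) = 0.5745, h(D) = 0.5745.
Starting from F, the probability is 0.5745.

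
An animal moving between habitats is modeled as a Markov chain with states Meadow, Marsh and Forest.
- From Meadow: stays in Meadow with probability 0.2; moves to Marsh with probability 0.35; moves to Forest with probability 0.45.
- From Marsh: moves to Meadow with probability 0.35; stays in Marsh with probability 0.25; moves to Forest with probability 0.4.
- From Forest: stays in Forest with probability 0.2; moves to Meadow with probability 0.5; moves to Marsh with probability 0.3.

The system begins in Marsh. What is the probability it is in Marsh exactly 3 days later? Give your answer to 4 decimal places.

0.3026

Propagate the distribution vector 3 days from Marsh.
After 0 days: (0.0000, 1.0000, 0.0000)
After 1 day: (0.3500, 0.2500, 0.4000)
After 2 days: (0.3575, 0.3050, 0.3375)
After 3 days: (0.3470, 0.3026, 0.3504)
P(in Marsh after 3 days) = 0.3026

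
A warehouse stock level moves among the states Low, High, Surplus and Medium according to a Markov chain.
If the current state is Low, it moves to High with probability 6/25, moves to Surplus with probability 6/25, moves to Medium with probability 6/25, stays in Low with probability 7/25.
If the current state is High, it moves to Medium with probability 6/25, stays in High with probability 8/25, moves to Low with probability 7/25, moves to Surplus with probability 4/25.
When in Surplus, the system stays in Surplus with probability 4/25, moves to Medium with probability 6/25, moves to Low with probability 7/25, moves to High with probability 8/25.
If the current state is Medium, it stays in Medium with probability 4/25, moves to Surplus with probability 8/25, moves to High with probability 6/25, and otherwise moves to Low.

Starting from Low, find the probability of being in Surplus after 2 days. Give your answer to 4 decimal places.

Propagate the distribution vector 2 days from Low.
After 0 days: (1.0000, 0.0000, 0.0000, 0.0000)
After 1 day: (0.2800, 0.2400, 0.2400, 0.2400)
After 2 days: (0.2800, 0.2784, 0.2208, 0.2208)
P(in Surplus after 2 days) = 0.2208

0.2208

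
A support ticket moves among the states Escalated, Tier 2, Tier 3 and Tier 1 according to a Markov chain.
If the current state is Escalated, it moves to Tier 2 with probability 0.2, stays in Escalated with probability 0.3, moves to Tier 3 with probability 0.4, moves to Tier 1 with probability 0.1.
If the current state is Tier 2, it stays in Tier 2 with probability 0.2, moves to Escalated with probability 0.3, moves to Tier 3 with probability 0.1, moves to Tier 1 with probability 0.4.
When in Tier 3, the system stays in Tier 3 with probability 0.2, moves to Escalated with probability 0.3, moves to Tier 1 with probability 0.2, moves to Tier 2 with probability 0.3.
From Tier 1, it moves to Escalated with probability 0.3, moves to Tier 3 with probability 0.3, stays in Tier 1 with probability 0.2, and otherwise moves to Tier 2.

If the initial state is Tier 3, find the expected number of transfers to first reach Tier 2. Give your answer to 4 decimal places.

Let t(s) be the expected number of transfers to first reach Tier 2 from state s, with t(Tier 2) = 0. Conditioning on the first transfer:
t(Escalated) = 1 + 0.3·t(Escalated) + 0.4·t(Tier 3) + 0.1·t(Tier 1)
t(Tier 3) = 1 + 0.3·t(Escalated) + 0.2·t(Tier 3) + 0.2·t(Tier 1)
t(Tier 1) = 1 + 0.3·t(Escalated) + 0.3·t(Tier 3) + 0.2·t(Tier 1)
Solving: t(Escalated) = 4.3083, t(Tier 3) = 3.9526, t(Tier 1) = 4.3478.
Expected transfers from Tier 3 to Tier 2: 3.9526.

3.9526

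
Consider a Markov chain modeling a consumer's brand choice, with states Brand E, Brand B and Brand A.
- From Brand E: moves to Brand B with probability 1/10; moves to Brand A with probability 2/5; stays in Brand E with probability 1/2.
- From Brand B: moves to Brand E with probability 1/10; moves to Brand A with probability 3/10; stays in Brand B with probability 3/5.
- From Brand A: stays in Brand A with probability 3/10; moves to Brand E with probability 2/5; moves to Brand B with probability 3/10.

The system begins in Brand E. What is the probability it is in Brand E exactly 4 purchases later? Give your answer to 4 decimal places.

Propagate the distribution vector 4 purchases from Brand E.
After 0 purchases: (1.0000, 0.0000, 0.0000)
After 1 purchase: (0.5000, 0.1000, 0.4000)
After 2 purchases: (0.4200, 0.2300, 0.3500)
After 3 purchases: (0.3730, 0.2850, 0.3420)
After 4 purchases: (0.3518, 0.3109, 0.3373)
P(in Brand E after 4 purchases) = 0.3518

0.3518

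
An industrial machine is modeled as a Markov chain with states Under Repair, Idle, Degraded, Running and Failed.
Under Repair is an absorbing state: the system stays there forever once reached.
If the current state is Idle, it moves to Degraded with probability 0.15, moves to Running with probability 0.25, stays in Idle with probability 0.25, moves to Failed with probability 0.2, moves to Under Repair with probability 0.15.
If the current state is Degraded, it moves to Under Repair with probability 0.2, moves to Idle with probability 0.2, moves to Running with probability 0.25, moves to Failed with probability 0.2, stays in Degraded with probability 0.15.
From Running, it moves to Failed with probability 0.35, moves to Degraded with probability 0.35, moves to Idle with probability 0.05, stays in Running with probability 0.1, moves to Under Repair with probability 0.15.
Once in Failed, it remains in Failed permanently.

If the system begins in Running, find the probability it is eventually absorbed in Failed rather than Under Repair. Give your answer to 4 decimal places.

0.6409

Let h(s) be the probability of absorption at Failed starting from transient state s. Then h(Failed) = 1 and h(Under Repair) = 0. By first-step analysis:
h(Idle) = 0.15·0 + 0.25·h(Idle) + 0.15·h(Degraded) + 0.25·h(Running) + 0.2·1
h(Degraded) = 0.2·0 + 0.2·h(Idle) + 0.15·h(Degraded) + 0.25·h(Running) + 0.2·1
h(Running) = 0.15·0 + 0.05·h(Idle) + 0.35·h(Degraded) + 0.1·h(Running) + 0.35·1
Solving: h(Idle) = 0.5930, h(Degraded) = 0.5633, h(Running) = 0.6409.
Starting from Running, the probability is 0.6409.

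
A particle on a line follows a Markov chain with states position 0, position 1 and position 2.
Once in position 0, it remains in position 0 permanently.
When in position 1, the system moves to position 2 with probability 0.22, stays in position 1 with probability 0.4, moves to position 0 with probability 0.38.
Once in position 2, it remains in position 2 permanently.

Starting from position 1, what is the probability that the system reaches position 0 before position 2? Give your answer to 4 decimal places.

0.6333

Let h(s) be the probability of absorption at position 0 starting from transient state s. Then h(position 0) = 1 and h(position 2) = 0. By first-step analysis:
h(position 1) = 0.38·1 + 0.4·h(position 1) + 0.22·0
Solving: h(position 1) = 0.6333.
Starting from position 1, the probability is 0.6333.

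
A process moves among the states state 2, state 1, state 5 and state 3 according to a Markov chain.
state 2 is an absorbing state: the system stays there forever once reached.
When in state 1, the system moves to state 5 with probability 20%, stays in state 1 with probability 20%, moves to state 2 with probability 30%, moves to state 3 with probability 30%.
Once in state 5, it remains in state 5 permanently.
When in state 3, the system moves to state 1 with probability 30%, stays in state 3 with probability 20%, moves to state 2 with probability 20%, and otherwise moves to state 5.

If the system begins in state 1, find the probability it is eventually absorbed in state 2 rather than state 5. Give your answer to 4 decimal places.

0.5455

Let h(s) be the probability of absorption at state 2 starting from transient state s. Then h(state 2) = 1 and h(state 5) = 0. By first-step analysis:
h(state 1) = 0.3·1 + 0.2·h(state 1) + 0.2·0 + 0.3·h(state 3)
h(state 3) = 0.2·1 + 0.3·h(state 1) + 0.3·0 + 0.2·h(state 3)
Solving: h(state 1) = 0.5455, h(state 3) = 0.4545.
Starting from state 1, the probability is 0.5455.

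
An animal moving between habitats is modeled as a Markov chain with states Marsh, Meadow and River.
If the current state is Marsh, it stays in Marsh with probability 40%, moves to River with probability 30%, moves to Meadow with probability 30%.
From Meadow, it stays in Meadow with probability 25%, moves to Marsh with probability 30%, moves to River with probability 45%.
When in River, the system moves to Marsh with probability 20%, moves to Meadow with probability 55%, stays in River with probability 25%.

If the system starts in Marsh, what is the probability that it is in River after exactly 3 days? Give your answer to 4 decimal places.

0.3375

Propagate the distribution vector 3 days from Marsh.
After 0 days: (1.0000, 0.0000, 0.0000)
After 1 day: (0.4000, 0.3000, 0.3000)
After 2 days: (0.3100, 0.3600, 0.3300)
After 3 days: (0.2980, 0.3645, 0.3375)
P(in River after 3 days) = 0.3375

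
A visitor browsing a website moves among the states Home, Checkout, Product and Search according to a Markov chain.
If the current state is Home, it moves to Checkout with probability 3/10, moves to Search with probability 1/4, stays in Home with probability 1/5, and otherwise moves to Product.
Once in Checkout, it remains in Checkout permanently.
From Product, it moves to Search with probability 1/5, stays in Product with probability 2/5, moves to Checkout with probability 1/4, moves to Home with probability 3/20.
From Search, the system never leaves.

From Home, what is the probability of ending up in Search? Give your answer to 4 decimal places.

Let h(s) be the probability of absorption at Search starting from transient state s. Then h(Search) = 1 and h(Checkout) = 0. By first-step analysis:
h(Home) = 0.2·h(Home) + 0.3·0 + 0.25·h(Product) + 0.25·1
h(Product) = 0.15·h(Home) + 0.25·0 + 0.4·h(Product) + 0.2·1
Solving: h(Home) = 0.4520, h(Product) = 0.4463.
Starting from Home, the probability is 0.4520.

0.4520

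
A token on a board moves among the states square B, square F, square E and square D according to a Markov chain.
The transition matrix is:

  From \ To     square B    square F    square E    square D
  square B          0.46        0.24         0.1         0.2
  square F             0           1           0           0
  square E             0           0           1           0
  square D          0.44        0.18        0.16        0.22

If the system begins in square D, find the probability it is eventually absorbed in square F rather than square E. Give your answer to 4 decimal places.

0.6086

Let h(s) be the probability of absorption at square F starting from transient state s. Then h(square F) = 1 and h(square E) = 0. By first-step analysis:
h(square B) = 0.46·h(square B) + 0.24·1 + 0.1·0 + 0.2·h(square D)
h(square D) = 0.44·h(square B) + 0.18·1 + 0.16·0 + 0.22·h(square D)
Solving: h(square B) = 0.6699, h(square D) = 0.6086.
Starting from square D, the probability is 0.6086.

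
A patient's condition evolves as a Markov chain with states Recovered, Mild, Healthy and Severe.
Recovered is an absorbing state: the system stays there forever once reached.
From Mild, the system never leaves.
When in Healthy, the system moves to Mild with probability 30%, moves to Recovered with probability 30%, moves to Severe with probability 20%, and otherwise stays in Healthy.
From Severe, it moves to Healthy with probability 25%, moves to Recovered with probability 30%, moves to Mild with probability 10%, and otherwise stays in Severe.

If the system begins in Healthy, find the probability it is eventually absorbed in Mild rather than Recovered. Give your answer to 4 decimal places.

0.4574

Let h(s) be the probability of absorption at Mild starting from transient state s. Then h(Mild) = 1 and h(Recovered) = 0. By first-step analysis:
h(Healthy) = 0.3·0 + 0.3·1 + 0.2·h(Healthy) + 0.2·h(Severe)
h(Severe) = 0.3·0 + 0.1·1 + 0.25·h(Healthy) + 0.35·h(Severe)
Solving: h(Healthy) = 0.4574, h(Severe) = 0.3298.
Starting from Healthy, the probability is 0.4574.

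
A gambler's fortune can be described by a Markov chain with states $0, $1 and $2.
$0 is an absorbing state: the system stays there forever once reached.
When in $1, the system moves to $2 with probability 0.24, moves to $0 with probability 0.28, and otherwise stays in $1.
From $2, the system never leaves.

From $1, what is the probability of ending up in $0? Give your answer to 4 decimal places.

0.5385

Let h(s) be the probability of absorption at $0 starting from transient state s. Then h($0) = 1 and h($2) = 0. By first-step analysis:
h($1) = 0.28·1 + 0.48·h($1) + 0.24·0
Solving: h($1) = 0.5385.
Starting from $1, the probability is 0.5385.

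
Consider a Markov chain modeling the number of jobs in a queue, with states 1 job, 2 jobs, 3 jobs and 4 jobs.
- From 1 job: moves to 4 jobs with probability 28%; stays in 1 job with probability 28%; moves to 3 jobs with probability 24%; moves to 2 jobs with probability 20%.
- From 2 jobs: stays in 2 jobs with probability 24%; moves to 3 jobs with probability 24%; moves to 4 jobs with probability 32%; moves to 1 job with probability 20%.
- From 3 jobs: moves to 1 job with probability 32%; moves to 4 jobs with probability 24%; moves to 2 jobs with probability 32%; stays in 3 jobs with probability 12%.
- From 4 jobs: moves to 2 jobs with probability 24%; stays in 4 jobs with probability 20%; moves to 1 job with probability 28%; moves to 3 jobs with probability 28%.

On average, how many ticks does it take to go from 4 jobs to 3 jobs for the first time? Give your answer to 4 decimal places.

Let t(s) be the expected number of ticks to first reach 3 jobs from state s, with t(3 jobs) = 0. Conditioning on the first tick:
t(1 job) = 1 + 0.28·t(1 job) + 0.2·t(2 jobs) + 0.28·t(4 jobs)
t(2 jobs) = 1 + 0.2·t(1 job) + 0.24·t(2 jobs) + 0.32·t(4 jobs)
t(4 jobs) = 1 + 0.28·t(1 job) + 0.24·t(2 jobs) + 0.2·t(4 jobs)
Solving: t(1 job) = 3.9889, t(2 jobs) = 3.9827, t(4 jobs) = 3.8409.
Expected ticks from 4 jobs to 3 jobs: 3.8409.

3.8409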